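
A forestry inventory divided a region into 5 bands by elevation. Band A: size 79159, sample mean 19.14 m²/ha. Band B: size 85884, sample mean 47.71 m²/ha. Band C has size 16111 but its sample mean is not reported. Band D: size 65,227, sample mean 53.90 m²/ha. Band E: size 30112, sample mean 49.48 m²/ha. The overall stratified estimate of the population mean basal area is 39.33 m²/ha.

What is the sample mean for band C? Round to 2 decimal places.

15.90

Σ Nₕx̄ₕ = N·μ, so 16111·x̄_C = 276493·39.33 − (79159·19.14 + 85884·47.71 + 65227·53.90 + 30112·49.48).
= 10874469.69 − 10618305.96 = 256163.73.
x̄_C = 256163.73 / 16111 = 15.8999... → 15.90.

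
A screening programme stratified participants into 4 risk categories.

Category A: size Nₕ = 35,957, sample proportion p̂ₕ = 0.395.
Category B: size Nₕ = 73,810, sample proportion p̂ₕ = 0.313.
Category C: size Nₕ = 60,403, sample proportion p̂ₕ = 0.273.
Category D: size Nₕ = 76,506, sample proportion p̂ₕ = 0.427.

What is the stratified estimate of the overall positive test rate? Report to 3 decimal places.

0.351

Wₕ = Nₕ/N with N = 246676: 0.1458, 0.2992, 0.2449, 0.3101.
p̂_st = 0.1458·0.395 + 0.2992·0.313 + 0.2449·0.273 + 0.3101·0.427 ≈ 0.35051... → 0.351.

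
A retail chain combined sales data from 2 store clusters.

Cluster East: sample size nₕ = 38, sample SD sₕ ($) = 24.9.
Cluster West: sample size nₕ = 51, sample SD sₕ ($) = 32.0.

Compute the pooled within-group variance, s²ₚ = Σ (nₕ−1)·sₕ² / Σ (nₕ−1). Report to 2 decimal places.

852.19

East: (38−1)·24.9² = 37·620.01 = 22940.37
West: (51−1)·32.0² = 50·1024 = 51200
Numerator = 74140.37; denominator = Σ(nₕ−1) = 87.
s²ₚ = 74140.37/87 = 852.1882... → 852.19.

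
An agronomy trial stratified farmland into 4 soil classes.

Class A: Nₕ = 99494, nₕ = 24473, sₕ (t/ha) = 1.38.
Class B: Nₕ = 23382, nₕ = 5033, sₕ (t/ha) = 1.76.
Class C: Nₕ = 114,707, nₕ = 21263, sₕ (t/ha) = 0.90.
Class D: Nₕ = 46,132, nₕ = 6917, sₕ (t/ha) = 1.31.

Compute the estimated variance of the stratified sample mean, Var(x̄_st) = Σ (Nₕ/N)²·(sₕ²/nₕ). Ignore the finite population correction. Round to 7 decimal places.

N = 283715. Term for each stratum: Wₕ²sₕ²/nₕ.
Var(x̄_st) = 0.0000095697 + 0.0000041802 + 0.0000062270 + 0.0000065594 = 0.0000265363 → 0.0000265.

0.0000265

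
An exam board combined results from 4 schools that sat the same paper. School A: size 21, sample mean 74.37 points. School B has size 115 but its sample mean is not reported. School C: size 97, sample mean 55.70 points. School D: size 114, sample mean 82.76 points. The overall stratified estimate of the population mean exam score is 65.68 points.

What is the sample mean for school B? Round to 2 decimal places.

N = 21 + 115 + 97 + 114 = 347.
Overall total = μ·N = 65.68·347 = 22790.96.
Subtract the known strata: 21·74.37 + 97·55.70 + 114·82.76 = 16399.31.
Remaining total for school B: 22790.96 − 16399.31 = 6391.65.
Divide by its size: 6391.65 / 115 = 55.5796... → 55.58.

55.58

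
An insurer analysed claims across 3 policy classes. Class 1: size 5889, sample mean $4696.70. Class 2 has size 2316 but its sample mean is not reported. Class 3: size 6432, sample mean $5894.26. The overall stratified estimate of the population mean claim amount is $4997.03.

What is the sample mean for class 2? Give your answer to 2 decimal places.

3268.90

Σ Nₕx̄ₕ = N·μ, so 2316·x̄_2 = 14637·4997.03 − (5889·4696.70 + 6432·5894.26).
= 73141528.11 − 65570746.62 = 7570781.49.
x̄_2 = 7570781.49 / 2316 = 3268.9039... → 3268.90.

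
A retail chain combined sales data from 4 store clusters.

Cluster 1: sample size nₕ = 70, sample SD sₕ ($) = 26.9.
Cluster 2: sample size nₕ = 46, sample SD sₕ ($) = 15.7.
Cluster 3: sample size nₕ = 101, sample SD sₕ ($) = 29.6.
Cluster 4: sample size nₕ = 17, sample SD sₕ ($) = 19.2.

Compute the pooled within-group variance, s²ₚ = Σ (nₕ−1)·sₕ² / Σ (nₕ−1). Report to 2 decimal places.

1: (70−1)·26.9² = 69·723.61 = 49929.09
2: (46−1)·15.7² = 45·246.49 = 11092.05
3: (101−1)·29.6² = 100·876.16 = 87616
4: (17−1)·19.2² = 16·368.64 = 5898.24
Numerator = 154535.38; denominator = Σ(nₕ−1) = 230.
s²ₚ = 154535.38/230 = 671.8930... → 671.89.

671.89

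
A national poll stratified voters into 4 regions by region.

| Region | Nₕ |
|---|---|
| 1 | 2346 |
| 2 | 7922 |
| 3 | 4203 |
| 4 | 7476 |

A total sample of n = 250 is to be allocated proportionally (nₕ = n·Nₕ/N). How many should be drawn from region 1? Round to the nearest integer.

27

Share of region 1 = 2346/21947 = 0.10689.
Allocate 250 × 0.10689 = 26.723... → 27.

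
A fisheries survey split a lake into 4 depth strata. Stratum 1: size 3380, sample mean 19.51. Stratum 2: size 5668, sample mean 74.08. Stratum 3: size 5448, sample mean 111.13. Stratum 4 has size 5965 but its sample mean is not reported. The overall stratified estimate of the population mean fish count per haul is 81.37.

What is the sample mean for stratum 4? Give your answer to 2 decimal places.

96.17

N = 3380 + 5668 + 5448 + 5965 = 20461.
Overall total = μ·N = 81.37·20461 = 1664911.57.
Subtract the known strata: 3380·19.51 + 5668·74.08 + 5448·111.13 = 1091265.48.
Remaining total for stratum 4: 1664911.57 − 1091265.48 = 573646.09.
Divide by its size: 573646.09 / 5965 = 96.1687... → 96.17.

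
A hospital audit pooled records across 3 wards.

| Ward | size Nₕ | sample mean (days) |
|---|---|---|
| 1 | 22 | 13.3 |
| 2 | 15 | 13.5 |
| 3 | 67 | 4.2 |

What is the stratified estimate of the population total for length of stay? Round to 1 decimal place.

776.5

Estimate total by summing Nₕ·x̄ₕ over strata.
22·13.3 + 15·13.5 + 67·4.2 = 292.6 + 202.5 + 281.4 = 776.5.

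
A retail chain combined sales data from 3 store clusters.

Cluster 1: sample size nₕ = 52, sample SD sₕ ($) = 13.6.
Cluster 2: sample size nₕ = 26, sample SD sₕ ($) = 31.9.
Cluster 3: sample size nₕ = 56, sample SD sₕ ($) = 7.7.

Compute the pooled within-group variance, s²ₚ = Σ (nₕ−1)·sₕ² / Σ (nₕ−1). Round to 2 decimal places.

291.10

Degrees of freedom: 51 + 25 + 55 = 131.
Σ(nₕ−1)sₕ² = 51·184.96 + 25·1017.61 + 55·59.29 = 38134.16.
s²ₚ = 38134.16 / 131 = 291.1005... → 291.10.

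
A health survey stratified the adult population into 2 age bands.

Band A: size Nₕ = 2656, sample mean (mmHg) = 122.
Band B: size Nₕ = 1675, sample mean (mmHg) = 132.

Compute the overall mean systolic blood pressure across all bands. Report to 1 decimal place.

125.9

N = 2656 + 1675 = 4331.
Weight each subgroup mean by Nₕ/N and sum.
Σ Nₕx̄ₕ = 2656·122 + 1675·132 = 324032 + 221100 = 545132.
Divide by N: 545132 / 4331 = 125.867... → 125.9.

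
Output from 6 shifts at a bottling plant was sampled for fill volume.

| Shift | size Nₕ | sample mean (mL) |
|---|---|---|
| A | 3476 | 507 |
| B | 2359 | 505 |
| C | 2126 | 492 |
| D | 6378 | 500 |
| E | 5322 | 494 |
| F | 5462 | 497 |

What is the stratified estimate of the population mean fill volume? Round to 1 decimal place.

498.8

N = 25123; weights Wₕ = Nₕ/N = (0.1384, 0.0939, 0.0846, 0.2539, 0.2118, 0.2174).
x̄_st = Σ Wₕ·x̄ₕ = 0.1384·507 + 0.0939·505 + 0.0846·492 + 0.2539·500 + 0.2118·494 + 0.2174·497 ≈ 498.838...
→ 498.8.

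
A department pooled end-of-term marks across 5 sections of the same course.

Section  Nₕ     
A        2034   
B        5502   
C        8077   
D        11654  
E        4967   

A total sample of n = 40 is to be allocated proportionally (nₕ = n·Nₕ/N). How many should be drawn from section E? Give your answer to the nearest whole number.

N = 2034 + 5502 + 8077 + 11654 + 4967 = 32234.
n_E = 40·4967/32234 = 6.164... → 6.

6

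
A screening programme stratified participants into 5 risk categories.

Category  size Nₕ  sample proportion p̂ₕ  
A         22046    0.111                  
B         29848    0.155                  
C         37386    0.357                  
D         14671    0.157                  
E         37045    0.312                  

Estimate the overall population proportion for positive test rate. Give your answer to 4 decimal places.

Wₕ = Nₕ/N with N = 140996: 0.1564, 0.2117, 0.2652, 0.1041, 0.2627.
p̂_st = 0.1564·0.111 + 0.2117·0.155 + 0.2652·0.357 + 0.1041·0.157 + 0.2627·0.312 ≈ 0.243140... → 0.2431.

0.2431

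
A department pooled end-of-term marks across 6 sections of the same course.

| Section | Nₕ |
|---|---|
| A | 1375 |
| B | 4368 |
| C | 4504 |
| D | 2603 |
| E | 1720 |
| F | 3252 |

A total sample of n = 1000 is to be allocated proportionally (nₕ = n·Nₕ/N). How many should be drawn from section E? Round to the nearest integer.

N = 1375 + 4368 + 4504 + 2603 + 1720 + 3252 = 17822.
n_E = 1000·1720/17822 = 96.510... → 97.

97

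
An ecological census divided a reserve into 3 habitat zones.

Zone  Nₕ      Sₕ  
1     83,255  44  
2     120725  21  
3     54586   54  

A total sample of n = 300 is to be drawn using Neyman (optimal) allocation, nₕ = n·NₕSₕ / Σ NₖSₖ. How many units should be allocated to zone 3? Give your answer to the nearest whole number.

97

Σ NₕSₕ = 83255·44 + 120725·21 + 54586·54 = 9146089.
Share for 3: 2947644/9146089 = 0.32228.
n_3 = 300 × 0.32228 = 96.685... → 97.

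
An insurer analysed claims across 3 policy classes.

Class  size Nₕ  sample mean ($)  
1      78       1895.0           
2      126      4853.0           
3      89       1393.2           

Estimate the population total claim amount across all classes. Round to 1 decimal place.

883282.8

Estimate total by summing Nₕ·x̄ₕ over strata.
78·1895.0 + 126·4853.0 + 89·1393.2 = 147810 + 611478 + 123994.8 = 883282.8.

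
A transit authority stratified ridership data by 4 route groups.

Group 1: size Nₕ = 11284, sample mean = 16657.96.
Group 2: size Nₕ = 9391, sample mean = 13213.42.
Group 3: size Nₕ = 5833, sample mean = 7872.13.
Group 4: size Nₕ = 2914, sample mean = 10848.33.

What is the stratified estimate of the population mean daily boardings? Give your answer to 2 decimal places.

N = 11284 + 9391 + 5833 + 2914 = 29422.
The stratified mean weights each stratum mean by its population share Nₕ/N.
Σ Nₕx̄ₕ = 11284·16657.96 + 9391·13213.42 + 5833·7872.13 + 2914·10848.33 = 187968420.64 + 124087227.22 + 45918134.29 + 31612033.62 = 389585815.77.
Divide by N: 389585815.77 / 29422 = 13241.3098... → 13241.31.

13241.31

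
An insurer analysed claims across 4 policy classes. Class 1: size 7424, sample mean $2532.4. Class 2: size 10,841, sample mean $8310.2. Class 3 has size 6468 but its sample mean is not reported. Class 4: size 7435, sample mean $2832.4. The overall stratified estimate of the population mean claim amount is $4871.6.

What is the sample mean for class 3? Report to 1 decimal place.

Σ Nₕx̄ₕ = N·μ, so 6468·x̄_3 = 32168·4871.6 − (7424·2532.4 + 10841·8310.2 + 7435·2832.4).
= 156709628.8 − 129950309.8 = 26759319.
x̄_3 = 26759319 / 6468 = 4137.186... → 4137.2.

4137.2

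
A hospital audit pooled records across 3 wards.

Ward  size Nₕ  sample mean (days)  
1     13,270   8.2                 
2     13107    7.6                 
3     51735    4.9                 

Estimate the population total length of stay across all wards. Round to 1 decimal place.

1: 13270·8.2 = 108814
2: 13107·7.6 = 99613.2
3: 51735·4.9 = 253501.5
τ̂ = Σ Nₕx̄ₕ = 461928.7.

461928.7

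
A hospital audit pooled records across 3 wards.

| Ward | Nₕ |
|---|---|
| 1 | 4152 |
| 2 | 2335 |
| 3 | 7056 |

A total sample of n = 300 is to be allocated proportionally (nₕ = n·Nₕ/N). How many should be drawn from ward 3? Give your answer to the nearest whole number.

156

Share of ward 3 = 7056/13543 = 0.52101.
Allocate 300 × 0.52101 = 156.302... → 156.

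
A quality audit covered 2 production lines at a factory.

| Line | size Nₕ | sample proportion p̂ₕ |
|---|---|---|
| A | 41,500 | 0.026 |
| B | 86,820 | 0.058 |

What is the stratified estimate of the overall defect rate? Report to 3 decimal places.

Wₕ = Nₕ/N with N = 128320: 0.3234, 0.6766.
p̂_st = 0.3234·0.026 + 0.6766·0.058 ≈ 0.04765... → 0.048.

0.048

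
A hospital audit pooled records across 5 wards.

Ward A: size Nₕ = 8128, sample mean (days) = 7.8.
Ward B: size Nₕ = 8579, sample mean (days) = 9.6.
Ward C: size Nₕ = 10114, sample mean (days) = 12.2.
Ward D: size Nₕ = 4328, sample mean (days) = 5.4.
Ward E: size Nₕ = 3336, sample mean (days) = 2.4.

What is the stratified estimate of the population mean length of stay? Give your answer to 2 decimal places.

N = 34485; weights Wₕ = Nₕ/N = (0.2357, 0.2488, 0.2933, 0.1255, 0.0967).
x̄_st = Σ Wₕ·x̄ₕ = 0.2357·7.8 + 0.2488·9.6 + 0.2933·12.2 + 0.1255·5.4 + 0.0967·2.4 ≈ 8.7147...
→ 8.71.

8.71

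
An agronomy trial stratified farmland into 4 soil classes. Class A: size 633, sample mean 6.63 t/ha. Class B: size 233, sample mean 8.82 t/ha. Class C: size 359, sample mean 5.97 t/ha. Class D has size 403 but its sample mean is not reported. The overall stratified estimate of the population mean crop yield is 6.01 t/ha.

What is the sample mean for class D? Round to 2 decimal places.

N = 633 + 233 + 359 + 403 = 1628.
Overall total = μ·N = 6.01·1628 = 9784.28.
Subtract the known strata: 633·6.63 + 233·8.82 + 359·5.97 = 8395.08.
Remaining total for class D: 9784.28 − 8395.08 = 1389.2.
Divide by its size: 1389.2 / 403 = 3.4471... → 3.45.

3.45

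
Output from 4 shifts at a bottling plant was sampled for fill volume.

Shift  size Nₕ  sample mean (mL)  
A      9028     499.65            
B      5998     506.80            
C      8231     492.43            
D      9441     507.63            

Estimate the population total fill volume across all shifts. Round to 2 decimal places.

Estimate total by summing Nₕ·x̄ₕ over strata.
9028·499.65 + 5998·506.80 + 8231·492.43 + 9441·507.63 = 4510840.2 + 3039786.4 + 4053191.33 + 4792534.83 = 16396352.76.

16396352.76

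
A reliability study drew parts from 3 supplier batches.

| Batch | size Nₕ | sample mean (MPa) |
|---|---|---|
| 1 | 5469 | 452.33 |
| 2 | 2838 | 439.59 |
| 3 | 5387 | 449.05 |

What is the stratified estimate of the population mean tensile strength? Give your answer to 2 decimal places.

N = 13694; weights Wₕ = Nₕ/N = (0.3994, 0.2072, 0.3934).
x̄_st = Σ Wₕ·x̄ₕ = 0.3994·452.33 + 0.2072·439.59 + 0.3934·449.05 ≈ 448.3994...
→ 448.40.

448.40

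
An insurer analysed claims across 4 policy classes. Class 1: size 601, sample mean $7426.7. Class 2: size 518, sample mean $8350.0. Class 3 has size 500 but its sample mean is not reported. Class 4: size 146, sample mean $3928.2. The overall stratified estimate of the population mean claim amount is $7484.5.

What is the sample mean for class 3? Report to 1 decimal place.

7695.8

Σ Nₕx̄ₕ = N·μ, so 500·x̄_3 = 1765·7484.5 − (601·7426.7 + 518·8350.0 + 146·3928.2).
= 13210142.5 − 9362263.9 = 3847878.6.
x̄_3 = 3847878.6 / 500 = 7695.757... → 7695.8.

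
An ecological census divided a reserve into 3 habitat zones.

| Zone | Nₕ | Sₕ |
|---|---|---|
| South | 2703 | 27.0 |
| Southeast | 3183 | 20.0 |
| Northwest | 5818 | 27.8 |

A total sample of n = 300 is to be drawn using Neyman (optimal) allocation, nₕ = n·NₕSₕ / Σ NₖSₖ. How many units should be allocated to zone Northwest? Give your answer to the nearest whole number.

Σ NₕSₕ = 2703·27.0 + 3183·20.0 + 5818·27.8 = 298381.4.
Share for Northwest: 161740.4/298381.4 = 0.54206.
n_Northwest = 300 × 0.54206 = 162.618... → 163.

163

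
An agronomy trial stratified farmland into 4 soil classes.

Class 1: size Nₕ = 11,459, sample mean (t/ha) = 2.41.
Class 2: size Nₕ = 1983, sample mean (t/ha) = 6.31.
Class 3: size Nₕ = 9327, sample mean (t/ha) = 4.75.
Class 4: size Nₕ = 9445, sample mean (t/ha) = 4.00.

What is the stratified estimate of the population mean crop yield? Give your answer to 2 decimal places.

3.79

N = 11459 + 1983 + 9327 + 9445 = 32214.
The stratified mean weights each stratum mean by its population share Nₕ/N.
Σ Nₕx̄ₕ = 11459·2.41 + 1983·6.31 + 9327·4.75 + 9445·4.00 = 27616.19 + 12512.73 + 44303.25 + 37780 = 122212.17.
Divide by N: 122212.17 / 32214 = 3.7938... → 3.79.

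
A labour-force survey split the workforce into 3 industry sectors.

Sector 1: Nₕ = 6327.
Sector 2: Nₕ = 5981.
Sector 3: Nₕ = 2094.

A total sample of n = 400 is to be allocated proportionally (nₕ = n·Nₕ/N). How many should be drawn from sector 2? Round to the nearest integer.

N = 6327 + 5981 + 2094 = 14402.
n_2 = 400·5981/14402 = 166.116... → 166.

166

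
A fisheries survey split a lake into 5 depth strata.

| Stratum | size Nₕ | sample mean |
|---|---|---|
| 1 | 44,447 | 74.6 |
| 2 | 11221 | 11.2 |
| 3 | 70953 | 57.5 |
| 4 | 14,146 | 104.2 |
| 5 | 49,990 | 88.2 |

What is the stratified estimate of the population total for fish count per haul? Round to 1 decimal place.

13404350.1

Estimate total by summing Nₕ·x̄ₕ over strata.
44447·74.6 + 11221·11.2 + 70953·57.5 + 14146·104.2 + 49990·88.2 = 3315746.2 + 125675.2 + 4079797.5 + 1474013.2 + 4409118 = 13404350.1.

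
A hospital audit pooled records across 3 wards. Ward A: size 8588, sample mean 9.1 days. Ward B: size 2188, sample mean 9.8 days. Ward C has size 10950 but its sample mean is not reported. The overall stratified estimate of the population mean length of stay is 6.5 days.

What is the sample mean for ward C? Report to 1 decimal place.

3.8

Σ Nₕx̄ₕ = N·μ, so 10950·x̄_C = 21726·6.5 − (8588·9.1 + 2188·9.8).
= 141219 − 99593.2 = 41625.8.
x̄_C = 41625.8 / 10950 = 3.801... → 3.8.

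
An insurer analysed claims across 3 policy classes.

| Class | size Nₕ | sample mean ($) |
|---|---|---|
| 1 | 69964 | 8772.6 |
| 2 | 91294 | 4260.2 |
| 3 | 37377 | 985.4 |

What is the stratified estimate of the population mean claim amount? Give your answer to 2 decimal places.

N = 69964 + 91294 + 37377 = 198635.
The stratified mean weights each stratum mean by its population share Nₕ/N.
Σ Nₕx̄ₕ = 69964·8772.6 + 91294·4260.2 + 37377·985.4 = 613766186.4 + 388930698.8 + 36831295.8 = 1039528181.
Divide by N: 1039528181 / 198635 = 5233.3586... → 5233.36.

5233.36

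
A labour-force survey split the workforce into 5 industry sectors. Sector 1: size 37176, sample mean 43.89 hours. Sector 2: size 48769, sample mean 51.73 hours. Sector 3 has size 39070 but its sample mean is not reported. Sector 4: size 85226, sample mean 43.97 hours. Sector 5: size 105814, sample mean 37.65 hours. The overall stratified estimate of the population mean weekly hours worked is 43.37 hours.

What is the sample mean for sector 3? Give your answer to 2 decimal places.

N = 37176 + 48769 + 39070 + 85226 + 105814 = 316055.
Overall total = μ·N = 43.37·316055 = 13707305.35.
Subtract the known strata: 37176·43.89 + 48769·51.73 + 85226·43.97 + 105814·37.65 = 11885759.33.
Remaining total for sector 3: 13707305.35 − 11885759.33 = 1821546.02.
Divide by its size: 1821546.02 / 39070 = 46.6226... → 46.62.

46.62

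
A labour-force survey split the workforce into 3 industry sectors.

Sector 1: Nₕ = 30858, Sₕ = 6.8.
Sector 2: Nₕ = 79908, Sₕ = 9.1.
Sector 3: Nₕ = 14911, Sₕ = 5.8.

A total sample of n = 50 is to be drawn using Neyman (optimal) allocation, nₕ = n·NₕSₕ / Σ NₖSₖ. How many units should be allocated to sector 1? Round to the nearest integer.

10

1: NₕSₕ = 30858·6.8 = 209834.4
2: NₕSₕ = 79908·9.1 = 727162.8
3: NₕSₕ = 14911·5.8 = 86483.8
Σ NₕSₕ = 1023481.
n_1 = 50·209834.4/1023481 = 10.251... → 10.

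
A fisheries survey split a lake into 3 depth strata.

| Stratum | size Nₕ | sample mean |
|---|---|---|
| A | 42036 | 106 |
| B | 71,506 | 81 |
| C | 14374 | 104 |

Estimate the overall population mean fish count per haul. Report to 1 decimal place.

91.8

N = 42036 + 71506 + 14374 = 127916.
Overall mean = Σ (Nₕ/N)·x̄ₕ — weight by population share, not a simple average.
Σ Nₕx̄ₕ = 42036·106 + 71506·81 + 14374·104 = 4455816 + 5791986 + 1494896 = 11742698.
Divide by N: 11742698 / 127916 = 91.800... → 91.8.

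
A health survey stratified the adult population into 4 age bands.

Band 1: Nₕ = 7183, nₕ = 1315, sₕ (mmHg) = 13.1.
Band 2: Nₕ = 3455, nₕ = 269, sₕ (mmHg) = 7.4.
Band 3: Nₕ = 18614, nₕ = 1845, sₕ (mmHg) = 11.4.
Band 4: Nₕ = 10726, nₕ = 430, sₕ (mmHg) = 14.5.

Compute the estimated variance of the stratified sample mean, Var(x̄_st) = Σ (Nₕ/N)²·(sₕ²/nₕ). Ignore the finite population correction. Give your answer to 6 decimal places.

N = 39978; Wₕ = Nₕ/N.
band 1: (7183/39978)²·13.1²/1315 = 0.004212951
band 2: (3455/39978)²·7.4²/269 = 0.001520425
band 3: (18614/39978)²·11.4²/1845 = 0.015270407
band 4: (10726/39978)²·14.5²/430 = 0.035196624
Sum = 0.056200408 → 0.056200.

0.056200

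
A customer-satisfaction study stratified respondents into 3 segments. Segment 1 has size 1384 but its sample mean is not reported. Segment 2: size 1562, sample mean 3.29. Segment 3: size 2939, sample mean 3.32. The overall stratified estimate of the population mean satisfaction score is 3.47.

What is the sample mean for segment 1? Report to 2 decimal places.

N = 1384 + 1562 + 2939 = 5885.
Overall total = μ·N = 3.47·5885 = 20420.95.
Subtract the known strata: 1562·3.29 + 2939·3.32 = 14896.46.
Remaining total for segment 1: 20420.95 − 14896.46 = 5524.49.
Divide by its size: 5524.49 / 1384 = 3.9917... → 3.99.

3.99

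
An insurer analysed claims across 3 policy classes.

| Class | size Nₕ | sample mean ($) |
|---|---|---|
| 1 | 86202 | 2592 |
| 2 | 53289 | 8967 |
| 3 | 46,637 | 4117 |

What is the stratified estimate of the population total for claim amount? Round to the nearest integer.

893282576

1: 86202·2592 = 223435584
2: 53289·8967 = 477842463
3: 46637·4117 = 192004529
τ̂ = Σ Nₕx̄ₕ = 893282576.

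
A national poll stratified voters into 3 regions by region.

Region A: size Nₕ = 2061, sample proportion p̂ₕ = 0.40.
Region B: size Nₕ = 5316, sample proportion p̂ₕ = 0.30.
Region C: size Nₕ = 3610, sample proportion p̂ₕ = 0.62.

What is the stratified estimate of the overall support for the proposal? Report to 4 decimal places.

N = 2061 + 5316 + 3610 = 10987.
Overall proportion = Σ (Nₕ/N)·p̂ₕ.
Σ Nₕp̂ₕ = 824.4 + 1594.8 + 2238.2 = 4657.4.
4657.4 / 10987 = 0.423901... → 0.4239.

0.4239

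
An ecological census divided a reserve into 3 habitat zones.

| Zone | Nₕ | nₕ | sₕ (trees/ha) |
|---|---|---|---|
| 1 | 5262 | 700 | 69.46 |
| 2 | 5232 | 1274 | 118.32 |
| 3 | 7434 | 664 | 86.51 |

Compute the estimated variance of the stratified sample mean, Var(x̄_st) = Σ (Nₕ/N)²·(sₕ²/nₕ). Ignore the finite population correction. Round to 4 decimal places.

3.4676

N = 17928. Term for each stratum: Wₕ²sₕ²/nₕ.
Var(x̄_st) = 0.5937581 + 0.9358768 + 1.9379652 = 3.4676000 → 3.4676.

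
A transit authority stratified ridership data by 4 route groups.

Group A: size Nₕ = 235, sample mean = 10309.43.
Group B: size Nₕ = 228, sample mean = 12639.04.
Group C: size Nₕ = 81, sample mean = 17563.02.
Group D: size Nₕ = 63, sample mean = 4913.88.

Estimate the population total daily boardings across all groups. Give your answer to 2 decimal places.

A: 235·10309.43 = 2422716.05
B: 228·12639.04 = 2881701.12
C: 81·17563.02 = 1422604.62
D: 63·4913.88 = 309574.44
τ̂ = Σ Nₕx̄ₕ = 7036596.23.

7036596.23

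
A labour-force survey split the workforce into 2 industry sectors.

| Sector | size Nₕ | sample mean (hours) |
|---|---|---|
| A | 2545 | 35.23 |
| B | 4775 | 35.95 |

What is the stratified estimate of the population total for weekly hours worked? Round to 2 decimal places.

A: 2545·35.23 = 89660.35
B: 4775·35.95 = 171661.25
τ̂ = Σ Nₕx̄ₕ = 261321.60.

261321.60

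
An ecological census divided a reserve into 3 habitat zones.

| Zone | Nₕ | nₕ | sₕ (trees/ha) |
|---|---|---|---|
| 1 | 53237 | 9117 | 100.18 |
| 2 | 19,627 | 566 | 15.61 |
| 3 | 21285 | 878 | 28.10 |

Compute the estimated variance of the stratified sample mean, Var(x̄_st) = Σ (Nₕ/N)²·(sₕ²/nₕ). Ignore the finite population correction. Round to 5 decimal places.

N = 94149; Wₕ = Nₕ/N.
zone 1: (53237/94149)²·100.18²/9117 = 0.35197014
zone 2: (19627/94149)²·15.61²/566 = 0.01870966
zone 3: (21285/94149)²·28.10²/878 = 0.04596571
Sum = 0.41664551 → 0.41665.

0.41665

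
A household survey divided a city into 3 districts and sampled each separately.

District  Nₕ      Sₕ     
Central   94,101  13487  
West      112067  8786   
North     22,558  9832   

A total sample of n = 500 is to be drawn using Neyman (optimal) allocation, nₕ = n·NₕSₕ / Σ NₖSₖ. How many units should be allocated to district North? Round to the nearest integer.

Central: NₕSₕ = 94101·13487 = 1269140187
West: NₕSₕ = 112067·8786 = 984620662
North: NₕSₕ = 22558·9832 = 221790256
Σ NₕSₕ = 2475551105.
n_North = 500·221790256/2475551105 = 44.796... → 45.

45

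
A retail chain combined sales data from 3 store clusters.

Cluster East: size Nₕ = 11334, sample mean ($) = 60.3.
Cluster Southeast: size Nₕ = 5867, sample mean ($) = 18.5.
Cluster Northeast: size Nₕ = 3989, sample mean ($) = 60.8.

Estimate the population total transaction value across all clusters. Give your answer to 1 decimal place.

East: 11334·60.3 = 683440.2
Southeast: 5867·18.5 = 108539.5
Northeast: 3989·60.8 = 242531.2
τ̂ = Σ Nₕx̄ₕ = 1034510.9.

1034510.9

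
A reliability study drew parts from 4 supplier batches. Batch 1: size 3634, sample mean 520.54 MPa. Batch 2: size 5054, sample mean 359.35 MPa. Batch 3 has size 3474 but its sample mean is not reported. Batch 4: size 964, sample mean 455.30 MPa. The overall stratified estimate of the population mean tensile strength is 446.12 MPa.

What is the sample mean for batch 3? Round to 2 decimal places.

N = 3634 + 5054 + 3474 + 964 = 13126.
Overall total = μ·N = 446.12·13126 = 5855771.12.
Subtract the known strata: 3634·520.54 + 5054·359.35 + 964·455.30 = 4146706.46.
Remaining total for batch 3: 5855771.12 − 4146706.46 = 1709064.66.
Divide by its size: 1709064.66 / 3474 = 491.9587... → 491.96.

491.96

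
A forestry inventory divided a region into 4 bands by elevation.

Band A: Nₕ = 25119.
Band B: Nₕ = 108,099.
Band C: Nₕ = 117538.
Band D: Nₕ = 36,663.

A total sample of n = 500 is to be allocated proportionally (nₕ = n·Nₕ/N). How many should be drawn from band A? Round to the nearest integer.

44

Share of band A = 25119/287419 = 0.08740.
Allocate 500 × 0.08740 = 43.698... → 44.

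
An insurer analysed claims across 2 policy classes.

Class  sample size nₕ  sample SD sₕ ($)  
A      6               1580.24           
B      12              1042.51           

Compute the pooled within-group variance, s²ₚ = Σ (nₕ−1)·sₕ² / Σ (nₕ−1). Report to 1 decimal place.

1527555.6

Degrees of freedom: 5 + 11 = 16.
Σ(nₕ−1)sₕ² = 5·2497158.4576 + 11·1086827.1001 = 24440890.3891.
s²ₚ = 24440890.3891 / 16 = 1527555.649... → 1527555.6.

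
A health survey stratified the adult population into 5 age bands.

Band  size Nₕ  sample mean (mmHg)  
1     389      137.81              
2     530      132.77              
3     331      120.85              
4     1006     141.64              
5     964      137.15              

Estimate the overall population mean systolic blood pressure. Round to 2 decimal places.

136.24

N = 3220; weights Wₕ = Nₕ/N = (0.1208, 0.1646, 0.1028, 0.3124, 0.2994).
x̄_st = Σ Wₕ·x̄ₕ = 0.1208·137.81 + 0.1646·132.77 + 0.1028·120.85 + 0.3124·141.64 + 0.2994·137.15 ≈ 136.2360...
→ 136.24.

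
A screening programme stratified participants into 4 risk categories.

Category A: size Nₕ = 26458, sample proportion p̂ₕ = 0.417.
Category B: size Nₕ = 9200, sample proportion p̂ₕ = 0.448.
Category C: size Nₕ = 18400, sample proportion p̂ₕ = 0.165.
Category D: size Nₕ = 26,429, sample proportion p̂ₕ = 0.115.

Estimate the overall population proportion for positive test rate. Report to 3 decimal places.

0.264

N = 26458 + 9200 + 18400 + 26429 = 80487.
Overall proportion = Σ (Nₕ/N)·p̂ₕ.
Σ Nₕp̂ₕ = 11032.986 + 4121.6 + 3036 + 3039.335 = 21229.921.
21229.921 / 80487 = 0.26377... → 0.264.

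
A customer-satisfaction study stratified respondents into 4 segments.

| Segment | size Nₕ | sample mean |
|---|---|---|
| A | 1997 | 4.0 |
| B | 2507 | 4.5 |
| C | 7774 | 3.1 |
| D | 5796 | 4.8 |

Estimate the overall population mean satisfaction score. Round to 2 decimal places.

N = 1997 + 2507 + 7774 + 5796 = 18074.
Weight each subgroup mean by Nₕ/N and sum.
Σ Nₕx̄ₕ = 1997·4.0 + 2507·4.5 + 7774·3.1 + 5796·4.8 = 7988 + 11281.5 + 24099.4 + 27820.8 = 71189.7.
Divide by N: 71189.7 / 18074 = 3.9388... → 3.94.

3.94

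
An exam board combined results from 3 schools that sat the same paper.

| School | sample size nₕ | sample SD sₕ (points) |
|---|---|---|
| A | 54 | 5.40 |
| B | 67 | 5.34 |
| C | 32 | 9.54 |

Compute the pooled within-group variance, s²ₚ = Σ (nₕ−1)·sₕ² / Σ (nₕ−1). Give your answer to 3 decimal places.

Degrees of freedom: 53 + 66 + 31 = 150.
Σ(nₕ−1)sₕ² = 53·29.16 + 66·28.5156 + 31·91.0116 = 6248.8692.
s²ₚ = 6248.8692 / 150 = 41.65913... → 41.659.

41.659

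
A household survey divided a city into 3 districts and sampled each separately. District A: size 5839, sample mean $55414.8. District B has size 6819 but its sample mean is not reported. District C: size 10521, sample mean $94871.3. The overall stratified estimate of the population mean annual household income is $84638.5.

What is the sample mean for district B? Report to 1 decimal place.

Σ Nₕx̄ₕ = N·μ, so 6819·x̄_B = 23179·84638.5 − (5839·55414.8 + 10521·94871.3).
= 1961835791.5 − 1321707964.5 = 640127827.
x̄_B = 640127827 / 6819 = 93874.150... → 93874.1.

93874.1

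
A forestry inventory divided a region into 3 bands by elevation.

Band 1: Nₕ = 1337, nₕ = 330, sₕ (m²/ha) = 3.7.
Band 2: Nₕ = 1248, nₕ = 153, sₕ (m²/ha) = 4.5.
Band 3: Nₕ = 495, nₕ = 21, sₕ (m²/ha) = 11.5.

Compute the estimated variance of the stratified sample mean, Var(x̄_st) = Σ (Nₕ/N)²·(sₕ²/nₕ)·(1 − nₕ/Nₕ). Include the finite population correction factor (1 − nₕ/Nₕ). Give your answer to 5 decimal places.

0.18071

N = 3080; Wₕ = Nₕ/N.
band 1: (1337/3080)²·3.7²/330·(1 − 330/1337) = 0.00588774
band 2: (1248/3080)²·4.5²/153·(1 − 153/1248) = 0.01906606
band 3: (495/3080)²·11.5²/21·(1 − 21/495) = 0.15576092
Sum = 0.18071472 → 0.18071.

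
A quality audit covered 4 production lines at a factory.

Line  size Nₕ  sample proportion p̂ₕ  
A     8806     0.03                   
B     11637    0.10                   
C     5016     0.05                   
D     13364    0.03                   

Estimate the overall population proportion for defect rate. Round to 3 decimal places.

Wₕ = Nₕ/N with N = 38823: 0.2268, 0.2997, 0.1292, 0.3442.
p̂_st = 0.2268·0.03 + 0.2997·0.10 + 0.1292·0.05 + 0.3442·0.03 ≈ 0.05357... → 0.054.

0.054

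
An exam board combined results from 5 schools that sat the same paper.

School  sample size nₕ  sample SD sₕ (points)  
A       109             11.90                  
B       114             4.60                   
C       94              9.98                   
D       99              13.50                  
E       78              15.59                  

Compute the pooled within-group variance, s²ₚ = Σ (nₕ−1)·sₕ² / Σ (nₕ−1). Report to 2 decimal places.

Degrees of freedom: 108 + 113 + 93 + 98 + 77 = 489.
Σ(nₕ−1)sₕ² = 108·141.61 + 113·21.16 + 93·99.6004 + 98·182.25 + 77·243.0481 = 63523.0009.
s²ₚ = 63523.0009 / 489 = 129.9039... → 129.90.

129.90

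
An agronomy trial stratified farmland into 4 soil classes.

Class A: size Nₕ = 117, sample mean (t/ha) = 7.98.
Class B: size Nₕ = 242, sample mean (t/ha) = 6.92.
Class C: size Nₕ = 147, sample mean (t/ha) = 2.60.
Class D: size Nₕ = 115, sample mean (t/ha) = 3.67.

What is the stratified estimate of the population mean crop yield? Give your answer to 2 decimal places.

N = 621; weights Wₕ = Nₕ/N = (0.1884, 0.3897, 0.2367, 0.1852).
x̄_st = Σ Wₕ·x̄ₕ = 0.1884·7.98 + 0.3897·6.92 + 0.2367·2.60 + 0.1852·3.67 ≈ 5.4952...
→ 5.50.

5.50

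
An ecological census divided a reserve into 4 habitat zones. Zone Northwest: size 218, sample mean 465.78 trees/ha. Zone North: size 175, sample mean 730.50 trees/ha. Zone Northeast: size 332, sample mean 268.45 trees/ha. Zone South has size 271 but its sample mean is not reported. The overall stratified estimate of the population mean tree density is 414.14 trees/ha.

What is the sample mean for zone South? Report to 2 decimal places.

N = 218 + 175 + 332 + 271 = 996.
Overall total = μ·N = 414.14·996 = 412483.44.
Subtract the known strata: 218·465.78 + 175·730.50 + 332·268.45 = 318502.94.
Remaining total for zone South: 412483.44 − 318502.94 = 93980.5.
Divide by its size: 93980.5 / 271 = 346.7915... → 346.79.

346.79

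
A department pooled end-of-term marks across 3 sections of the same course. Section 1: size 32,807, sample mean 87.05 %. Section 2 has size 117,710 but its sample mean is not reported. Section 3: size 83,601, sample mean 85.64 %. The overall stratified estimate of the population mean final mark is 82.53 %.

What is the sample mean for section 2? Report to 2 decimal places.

N = 32807 + 117710 + 83601 = 234118.
Overall total = μ·N = 82.53·234118 = 19321758.54.
Subtract the known strata: 32807·87.05 + 83601·85.64 = 10015438.99.
Remaining total for section 2: 19321758.54 − 10015438.99 = 9306319.55.
Divide by its size: 9306319.55 / 117710 = 79.0614... → 79.06.

79.06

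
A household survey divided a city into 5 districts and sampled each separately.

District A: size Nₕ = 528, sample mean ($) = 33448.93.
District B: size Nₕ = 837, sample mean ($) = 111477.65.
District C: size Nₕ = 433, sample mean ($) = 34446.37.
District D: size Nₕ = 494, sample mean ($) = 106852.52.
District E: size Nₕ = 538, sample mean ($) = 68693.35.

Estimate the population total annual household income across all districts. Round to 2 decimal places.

Estimate total by summing Nₕ·x̄ₕ over strata.
528·33448.93 + 837·111477.65 + 433·34446.37 + 494·106852.52 + 538·68693.35 = 17661035.04 + 93306793.05 + 14915278.21 + 52785144.88 + 36957022.3 = 215625273.48.

215625273.48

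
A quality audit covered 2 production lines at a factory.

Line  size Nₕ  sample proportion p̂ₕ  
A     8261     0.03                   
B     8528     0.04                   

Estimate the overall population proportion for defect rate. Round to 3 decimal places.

0.035

Wₕ = Nₕ/N with N = 16789: 0.4920, 0.5080.
p̂_st = 0.4920·0.03 + 0.5080·0.04 ≈ 0.03508... → 0.035.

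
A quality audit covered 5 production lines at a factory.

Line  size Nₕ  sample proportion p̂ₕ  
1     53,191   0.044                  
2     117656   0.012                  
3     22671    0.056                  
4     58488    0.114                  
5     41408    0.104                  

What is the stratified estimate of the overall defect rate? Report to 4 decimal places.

0.0545

N = 53191 + 117656 + 22671 + 58488 + 41408 = 293414.
Overall proportion = Σ (Nₕ/N)·p̂ₕ.
Σ Nₕp̂ₕ = 2340.404 + 1411.872 + 1269.576 + 6667.632 + 4306.432 = 15995.916.
15995.916 / 293414 = 0.054517... → 0.0545.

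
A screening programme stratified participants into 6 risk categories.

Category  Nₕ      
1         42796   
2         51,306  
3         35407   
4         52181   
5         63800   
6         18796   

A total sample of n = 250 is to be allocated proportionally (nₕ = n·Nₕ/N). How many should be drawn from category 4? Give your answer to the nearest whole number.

49

N = 42796 + 51306 + 35407 + 52181 + 63800 + 18796 = 264286.
n_4 = 250·52181/264286 = 49.360... → 49.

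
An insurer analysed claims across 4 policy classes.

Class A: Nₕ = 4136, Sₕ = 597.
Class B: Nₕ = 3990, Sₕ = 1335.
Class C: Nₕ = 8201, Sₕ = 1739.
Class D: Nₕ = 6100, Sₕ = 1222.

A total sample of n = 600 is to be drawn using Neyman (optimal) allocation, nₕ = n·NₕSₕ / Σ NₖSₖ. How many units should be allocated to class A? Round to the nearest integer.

A: NₕSₕ = 4136·597 = 2469192
B: NₕSₕ = 3990·1335 = 5326650
C: NₕSₕ = 8201·1739 = 14261539
D: NₕSₕ = 6100·1222 = 7454200
Σ NₕSₕ = 29511581.
n_A = 600·2469192/29511581 = 50.201... → 50.

50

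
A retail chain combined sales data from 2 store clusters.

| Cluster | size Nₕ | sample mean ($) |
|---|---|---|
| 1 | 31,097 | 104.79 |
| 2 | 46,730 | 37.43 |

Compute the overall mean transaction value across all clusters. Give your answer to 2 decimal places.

64.34

N = 77827; weights Wₕ = Nₕ/N = (0.3996, 0.6004).
x̄_st = Σ Wₕ·x̄ₕ = 0.3996·104.79 + 0.6004·37.43 ≈ 64.3447...
→ 64.34.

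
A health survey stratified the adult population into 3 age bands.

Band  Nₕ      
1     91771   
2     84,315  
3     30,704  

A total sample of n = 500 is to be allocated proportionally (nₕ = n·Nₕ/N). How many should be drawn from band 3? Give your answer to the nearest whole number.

Share of band 3 = 30704/206790 = 0.14848.
Allocate 500 × 0.14848 = 74.240... → 74.

74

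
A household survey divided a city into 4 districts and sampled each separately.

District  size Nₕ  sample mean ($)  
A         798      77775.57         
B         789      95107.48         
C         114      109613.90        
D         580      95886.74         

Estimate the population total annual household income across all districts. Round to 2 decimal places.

Population total = Σ Nₕ·x̄ₕ (each stratum's size times its mean).
798·77775.57 + 789·95107.48 + 114·109613.90 + 580·95886.74 = 62064904.86 + 75039801.72 + 12495984.6 + 55614309.2 = 205215000.38.

205215000.38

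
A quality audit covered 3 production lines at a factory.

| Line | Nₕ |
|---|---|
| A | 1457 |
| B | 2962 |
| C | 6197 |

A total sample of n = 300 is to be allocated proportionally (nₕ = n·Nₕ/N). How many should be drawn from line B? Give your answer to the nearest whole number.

84

N = 1457 + 2962 + 6197 = 10616.
n_B = 300·2962/10616 = 83.704... → 84.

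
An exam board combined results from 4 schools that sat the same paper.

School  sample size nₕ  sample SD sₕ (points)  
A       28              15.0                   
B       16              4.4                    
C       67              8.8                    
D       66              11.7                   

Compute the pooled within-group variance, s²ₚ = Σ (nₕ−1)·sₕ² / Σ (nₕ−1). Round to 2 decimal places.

Degrees of freedom: 27 + 15 + 66 + 65 = 173.
Σ(nₕ−1)sₕ² = 27·225 + 15·19.36 + 66·77.44 + 65·136.89 = 20374.29.
s²ₚ = 20374.29 / 173 = 117.7705... → 117.77.

117.77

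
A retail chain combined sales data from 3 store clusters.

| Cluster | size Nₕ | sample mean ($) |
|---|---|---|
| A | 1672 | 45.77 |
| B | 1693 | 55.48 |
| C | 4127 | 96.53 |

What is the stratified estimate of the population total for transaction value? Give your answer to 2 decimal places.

Estimate total by summing Nₕ·x̄ₕ over strata.
1672·45.77 + 1693·55.48 + 4127·96.53 = 76527.44 + 93927.64 + 398379.31 = 568834.39.

568834.39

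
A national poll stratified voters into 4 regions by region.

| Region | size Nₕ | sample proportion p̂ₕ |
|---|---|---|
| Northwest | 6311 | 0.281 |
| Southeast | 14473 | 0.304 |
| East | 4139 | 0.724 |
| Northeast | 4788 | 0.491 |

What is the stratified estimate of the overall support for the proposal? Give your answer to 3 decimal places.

Wₕ = Nₕ/N with N = 29711: 0.2124, 0.4871, 0.1393, 0.1612.
p̂_st = 0.2124·0.281 + 0.4871·0.304 + 0.1393·0.724 + 0.1612·0.491 ≈ 0.38776... → 0.388.

0.388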